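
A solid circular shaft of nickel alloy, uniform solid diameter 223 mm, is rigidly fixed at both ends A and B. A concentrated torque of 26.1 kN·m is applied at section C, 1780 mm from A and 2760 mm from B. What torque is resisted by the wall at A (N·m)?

With uniform GJ and both ends fixed, compatibility θ_AC = θ_CB gives T_A·a = T_B·b, together with T_A + T_B = T₀.
T_A = T₀·b/(a+b) = 26100·2760/4540 = 15870 N·m; T_B = 10230 N·m.

15900 N·m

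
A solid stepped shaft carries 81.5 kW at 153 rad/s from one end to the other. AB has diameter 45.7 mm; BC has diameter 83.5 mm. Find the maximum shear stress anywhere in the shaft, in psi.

ω = 153 rad/s, so T = P/ω = 81.5×10³ / 153.0 = 532.7 N·m.
Under the same torque, τ_max = 16T/(πd³) is largest where d is smallest — segment AB (d = 45.7 mm).
τ_max = 16·532.7/(π·(0.0457)³) = 2.842×10^7 Pa.

4120 psi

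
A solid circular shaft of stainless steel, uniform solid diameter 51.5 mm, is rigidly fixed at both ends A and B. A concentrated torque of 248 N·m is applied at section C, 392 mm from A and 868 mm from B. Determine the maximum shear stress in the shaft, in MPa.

With uniform GJ and both ends fixed, compatibility θ_AC = θ_CB gives T_A·a = T_B·b, together with T_A + T_B = T₀.
T_A = T₀·b/(a+b) = 248.0·868/1260 = 170.8 N·m; T_B = 77.16 N·m.
τ in each portion: τ_AC = 6.37×10^6 Pa, τ_CB = 2.88×10^6 Pa; maximum is in AC.
τ_max = T_AC·r/J = 170.8·0.0257/6.91×10^-7 = 6.370×10^6 Pa.

6.37 MPa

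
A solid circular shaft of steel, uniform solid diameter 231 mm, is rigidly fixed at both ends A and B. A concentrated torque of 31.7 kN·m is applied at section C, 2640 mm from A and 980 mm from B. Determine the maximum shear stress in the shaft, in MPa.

9.55 MPa

With uniform GJ and both ends fixed, compatibility θ_AC = θ_CB gives T_A·a = T_B·b, together with T_A + T_B = T₀.
T_A = T₀·b/(a+b) = 31700·980/3620 = 8582 N·m; T_B = 23120 N·m.
τ in each portion: τ_AC = 3.55×10^6 Pa, τ_CB = 9.55×10^6 Pa; maximum is in CB.
τ_max = T_CB·r/J = 23120·0.116/2.80×10^-4 = 9.552×10^6 Pa.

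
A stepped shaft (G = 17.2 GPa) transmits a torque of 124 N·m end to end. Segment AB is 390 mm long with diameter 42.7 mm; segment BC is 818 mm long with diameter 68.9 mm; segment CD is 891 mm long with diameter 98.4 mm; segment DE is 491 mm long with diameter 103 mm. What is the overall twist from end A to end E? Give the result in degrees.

0.705°

J_AB = π(0.0427)⁴/32 = 3.26×10^-7 m⁴; J_BC = π(0.0689)⁴/32 = 2.21×10^-6 m⁴; J_CD = π(0.0984)⁴/32 = 9.20×10^-6 m⁴; J_DE = π(0.103)⁴/32 = 1.10×10^-5 m⁴.
θ = (T/G)·Σ L_i/J_i = (124.0/17.2×10⁹)·(0.390/3.26×10^-7 + 0.818/2.21×10^-6 + 0.891/9.20×10^-6 + 0.491/1.10×10^-5) = 0.01230 rad.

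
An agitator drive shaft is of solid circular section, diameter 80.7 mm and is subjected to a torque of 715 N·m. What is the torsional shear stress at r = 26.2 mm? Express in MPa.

4.50 MPa

J = πd⁴/32 = π(0.0807)⁴/32 = 4.164×10^-6 m⁴.
Shear stress varies linearly with radius: τ = T·r/J = 715.0 × 0.0262 / 4.164×10^-6 = 4.499×10^6 Pa.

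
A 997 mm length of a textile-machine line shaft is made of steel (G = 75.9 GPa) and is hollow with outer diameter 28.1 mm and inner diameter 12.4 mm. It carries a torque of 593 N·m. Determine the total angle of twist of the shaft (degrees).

7.58°

J = π(d_o⁴ − d_i⁴)/32 = π(0.0281⁴ − 0.0124⁴)/32 = 5.889×10^-8 m⁴.
θ = T·L/(G·J) = 593.0 × 0.997 / (75.9×10⁹ × 5.889×10^-8) = 0.1323 rad.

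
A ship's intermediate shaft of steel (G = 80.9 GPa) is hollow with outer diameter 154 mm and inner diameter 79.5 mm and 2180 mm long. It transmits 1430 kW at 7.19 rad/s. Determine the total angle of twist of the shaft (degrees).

5.99°

ω = 7.19 rad/s, so T = P/ω = 1430×10³ / 7.190 = 198900 N·m.
J = π(d_o⁴ − d_i⁴)/32 = π(0.154⁴ − 0.0795⁴)/32 = 5.130×10^-5 m⁴.
θ = T·L/(G·J) = 198900 × 2.18 / (80.9×10⁹ × 5.130×10^-5) = 0.1045 rad.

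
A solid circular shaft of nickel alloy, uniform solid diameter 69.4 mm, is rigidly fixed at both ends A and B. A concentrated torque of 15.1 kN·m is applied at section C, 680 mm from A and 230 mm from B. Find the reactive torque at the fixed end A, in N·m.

With uniform GJ and both ends fixed, compatibility θ_AC = θ_CB gives T_A·a = T_B·b, together with T_A + T_B = T₀.
T_A = T₀·b/(a+b) = 15100·230/910.0 = 3816 N·m; T_B = 11280 N·m.

3820 N·m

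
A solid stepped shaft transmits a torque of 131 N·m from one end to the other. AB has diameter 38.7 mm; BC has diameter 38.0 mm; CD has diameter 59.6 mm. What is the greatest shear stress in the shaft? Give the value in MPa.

Under the same torque, τ_max = 16T/(πd³) is largest where d is smallest — segment BC (d = 38.0 mm).
τ_max = 16·131.0/(π·(0.0380)³) = 1.216×10^7 Pa.

12.2 MPa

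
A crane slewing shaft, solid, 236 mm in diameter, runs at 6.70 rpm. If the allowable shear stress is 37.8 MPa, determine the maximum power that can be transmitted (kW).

J = πd⁴/32 = π(0.236)⁴/32 = 3.045×10^-4 m⁴.
T_max = τ_allow·J/r = 3.78×10^7 × 3.045×10^-4 / 0.118 = 97560 N·m.
ω = 2π·6.70/60 = 0.7016 rad/s, so P_max = T_max·ω = 6.845×10^4 W.

68.4 kW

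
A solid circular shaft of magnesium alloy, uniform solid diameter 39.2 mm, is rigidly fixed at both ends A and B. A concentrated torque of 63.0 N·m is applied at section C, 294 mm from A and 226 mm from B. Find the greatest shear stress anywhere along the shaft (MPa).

3.01 MPa

With uniform GJ and both ends fixed, compatibility θ_AC = θ_CB gives T_A·a = T_B·b, together with T_A + T_B = T₀.
T_A = T₀·b/(a+b) = 63.00·226/520.0 = 27.38 N·m; T_B = 35.62 N·m.
τ in each portion: τ_AC = 2.32×10^6 Pa, τ_CB = 3.01×10^6 Pa; maximum is in CB.
τ_max = T_CB·r/J = 35.62·0.0196/2.32×10^-7 = 3.012×10^6 Pa.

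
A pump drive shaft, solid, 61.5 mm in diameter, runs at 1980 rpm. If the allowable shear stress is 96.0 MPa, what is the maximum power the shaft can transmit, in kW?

J = πd⁴/32 = π(0.0615)⁴/32 = 1.404×10^-6 m⁴.
T_max = τ_allow·J/r = 9.60×10^7 × 1.404×10^-6 / 0.0307 = 4385 N·m.
ω = 2π·1980/60 = 207.3 rad/s, so P_max = T_max·ω = 9.091×10^5 W.

909 kW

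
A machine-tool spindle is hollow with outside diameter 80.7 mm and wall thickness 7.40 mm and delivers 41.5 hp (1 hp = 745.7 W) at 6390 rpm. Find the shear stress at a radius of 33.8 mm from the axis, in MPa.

0.676 MPa

ω = 2π·6390/60 = 669.2 rad/s, so T = P/ω = 41.5×745.7 / 669.2 = 46.25 N·m.
J = π(d_o⁴ − d_i⁴)/32 = π(0.0807⁴ − 0.0659⁴)/32 = 2.312×10^-6 m⁴.
Shear stress varies linearly with radius: τ = T·r/J = 46.25 × 0.0338 / 2.312×10^-6 = 6.760×10^5 Pa.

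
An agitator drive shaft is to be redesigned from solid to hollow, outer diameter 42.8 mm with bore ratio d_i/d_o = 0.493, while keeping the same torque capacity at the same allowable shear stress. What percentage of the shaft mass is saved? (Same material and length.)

21.2 %

Equal τ_max and T ⇒ the solid shaft needs d_s³ = d_o³(1−k⁴), so d_s = 42.8·(1−0.493⁴)^(1/3) = 41.94 mm.
Area ratio A_h/A_s = d_o²(1−k²)/d_s² = (1−k²)/(1−k⁴)^(2/3) = 0.7883.
Mass saving = 1 − 0.7883 = 21.2 %.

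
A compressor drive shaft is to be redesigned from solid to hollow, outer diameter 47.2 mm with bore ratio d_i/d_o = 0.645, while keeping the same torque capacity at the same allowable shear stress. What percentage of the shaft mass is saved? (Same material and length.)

33.7 %

Equal τ_max and T ⇒ the solid shaft needs d_s³ = d_o³(1−k⁴), so d_s = 47.2·(1−0.645⁴)^(1/3) = 44.30 mm.
Area ratio A_h/A_s = d_o²(1−k²)/d_s² = (1−k²)/(1−k⁴)^(2/3) = 0.6629.
Mass saving = 1 − 0.6629 = 33.7 %.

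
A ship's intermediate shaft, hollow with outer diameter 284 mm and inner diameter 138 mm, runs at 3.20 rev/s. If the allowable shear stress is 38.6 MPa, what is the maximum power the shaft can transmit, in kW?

J = π(d_o⁴ − d_i⁴)/32 = π(0.284⁴ − 0.138⁴)/32 = 6.031×10^-4 m⁴.
T_max = τ_allow·J/r = 3.86×10^7 × 6.031×10^-4 / 0.142 = 163900 N·m.
ω = 2π·3.20 = 20.11 rad/s, so P_max = T_max·ω = 3.296×10^6 W.

3300 kW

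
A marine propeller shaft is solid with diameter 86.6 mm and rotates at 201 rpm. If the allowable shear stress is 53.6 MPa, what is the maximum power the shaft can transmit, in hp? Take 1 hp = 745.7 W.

J = πd⁴/32 = π(0.0866)⁴/32 = 5.522×10^-6 m⁴.
T_max = τ_allow·J/r = 5.36×10^7 × 5.522×10^-6 / 0.0433 = 6835 N·m.
ω = 2π·201/60 = 21.05 rad/s, so P_max = T_max·ω = 1.439×10^5 W.

193 hp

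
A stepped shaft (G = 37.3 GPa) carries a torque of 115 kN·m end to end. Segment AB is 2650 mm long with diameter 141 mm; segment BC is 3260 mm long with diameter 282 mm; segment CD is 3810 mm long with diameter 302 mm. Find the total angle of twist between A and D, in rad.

J_AB = π(0.141)⁴/32 = 3.88×10^-5 m⁴; J_BC = π(0.282)⁴/32 = 6.21×10^-4 m⁴; J_CD = π(0.302)⁴/32 = 8.17×10^-4 m⁴.
θ = (T/G)·Σ L_i/J_i = (115000/37.3×10⁹)·(2.65/3.88×10^-5 + 3.26/6.21×10^-4 + 3.81/8.17×10^-4) = 0.2411 rad.

0.241 rad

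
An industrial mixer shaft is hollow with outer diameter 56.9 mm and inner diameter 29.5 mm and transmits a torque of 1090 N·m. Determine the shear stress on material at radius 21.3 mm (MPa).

24.3 MPa

J = π(d_o⁴ − d_i⁴)/32 = π(0.0569⁴ − 0.0295⁴)/32 = 9.547×10^-7 m⁴.
Shear stress varies linearly with radius: τ = T·r/J = 1090 × 0.0213 / 9.547×10^-7 = 2.432×10^7 Pa.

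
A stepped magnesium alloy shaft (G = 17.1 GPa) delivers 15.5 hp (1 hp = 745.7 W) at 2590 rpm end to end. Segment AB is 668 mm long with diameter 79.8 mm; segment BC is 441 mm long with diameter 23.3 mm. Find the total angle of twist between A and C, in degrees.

ω = 2π·2590/60 = 271.2 rad/s, so T = P/ω = 15.5×745.7 / 271.2 = 42.62 N·m.
J_AB = π(0.0798)⁴/32 = 3.98×10^-6 m⁴; J_BC = π(0.0233)⁴/32 = 2.89×10^-8 m⁴.
θ = (T/G)·Σ L_i/J_i = (42.62/17.1×10⁹)·(0.668/3.98×10^-6 + 0.441/2.89×10^-8) = 0.03840 rad.

2.20°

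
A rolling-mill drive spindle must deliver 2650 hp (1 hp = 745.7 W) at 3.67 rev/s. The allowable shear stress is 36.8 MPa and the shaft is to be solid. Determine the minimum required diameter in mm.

ω = 2π·3.67 = 23.06 rad/s, so T = P/ω = 2650×745.7 / 23.06 = 85700 N·m.
For a solid shaft τ_max = 16T/(πd³), so d = (16T/(π τ_allow))^(1/3) = (16·85700/(π·3.68×10^7))^(1/3) = 0.2280 m.

228 mm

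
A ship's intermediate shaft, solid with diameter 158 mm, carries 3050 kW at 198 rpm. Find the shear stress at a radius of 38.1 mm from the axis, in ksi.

ω = 2π·198/60 = 20.73 rad/s, so T = P/ω = 3050×10³ / 20.73 = 147100 N·m.
J = πd⁴/32 = π(0.158)⁴/32 = 6.118×10^-5 m⁴.
Shear stress varies linearly with radius: τ = T·r/J = 147100 × 0.0381 / 6.118×10^-5 = 9.160×10^7 Pa.

13.3 ksi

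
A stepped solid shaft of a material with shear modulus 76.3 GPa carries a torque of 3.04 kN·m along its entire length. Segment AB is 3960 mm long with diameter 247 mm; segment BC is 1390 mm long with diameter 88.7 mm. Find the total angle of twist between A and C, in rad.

0.00954 rad

J_AB = π(0.247)⁴/32 = 3.65×10^-4 m⁴; J_BC = π(0.0887)⁴/32 = 6.08×10^-6 m⁴.
θ = (T/G)·Σ L_i/J_i = (3040/76.3×10⁹)·(3.96/3.65×10^-4 + 1.39/6.08×10^-6) = 9.545×10^-3 rad.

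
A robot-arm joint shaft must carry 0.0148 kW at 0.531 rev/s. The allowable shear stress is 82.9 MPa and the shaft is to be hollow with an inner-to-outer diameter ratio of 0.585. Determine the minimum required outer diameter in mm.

6.76 mm

ω = 2π·0.531 = 3.336 rad/s, so T = P/ω = 0.0148×10³ / 3.336 = 4.436 N·m.
For a hollow shaft with d_i/d_o = 0.585: τ_max = 16T/(π d_o³ (1−k⁴)), so d_o = [16T/(π τ_allow (1−k⁴))]^(1/3) = [16·4.436/(π·8.29×10^7·0.8829)]^(1/3) = 0.006758 m.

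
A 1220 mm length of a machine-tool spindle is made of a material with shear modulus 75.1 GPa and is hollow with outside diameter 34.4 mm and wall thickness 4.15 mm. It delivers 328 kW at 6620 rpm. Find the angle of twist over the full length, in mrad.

83.6 mrad

ω = 2π·6620/60 = 693.2 rad/s, so T = P/ω = 328×10³ / 693.2 = 473.1 N·m.
J = π(d_o⁴ − d_i⁴)/32 = π(0.0344⁴ − 0.0261⁴)/32 = 9.192×10^-8 m⁴.
θ = T·L/(G·J) = 473.1 × 1.22 / (75.1×10⁹ × 9.192×10^-8) = 0.08362 rad.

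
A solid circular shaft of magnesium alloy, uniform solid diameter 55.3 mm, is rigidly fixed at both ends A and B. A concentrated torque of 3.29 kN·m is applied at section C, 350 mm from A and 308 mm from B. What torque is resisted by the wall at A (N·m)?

With uniform GJ and both ends fixed, compatibility θ_AC = θ_CB gives T_A·a = T_B·b, together with T_A + T_B = T₀.
T_A = T₀·b/(a+b) = 3290·308/658.0 = 1540 N·m; T_B = 1750 N·m.

1540 N·m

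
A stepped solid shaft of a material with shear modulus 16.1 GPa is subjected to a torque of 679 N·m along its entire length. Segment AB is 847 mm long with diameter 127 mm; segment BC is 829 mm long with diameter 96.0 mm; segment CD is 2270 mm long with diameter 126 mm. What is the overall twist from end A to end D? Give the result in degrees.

J_AB = π(0.127)⁴/32 = 2.55×10^-5 m⁴; J_BC = π(0.0960)⁴/32 = 8.34×10^-6 m⁴; J_CD = π(0.126)⁴/32 = 2.47×10^-5 m⁴.
θ = (T/G)·Σ L_i/J_i = (679.0/16.1×10⁹)·(0.847/2.55×10^-5 + 0.829/8.34×10^-6 + 2.27/2.47×10^-5) = 9.460×10^-3 rad.

0.542°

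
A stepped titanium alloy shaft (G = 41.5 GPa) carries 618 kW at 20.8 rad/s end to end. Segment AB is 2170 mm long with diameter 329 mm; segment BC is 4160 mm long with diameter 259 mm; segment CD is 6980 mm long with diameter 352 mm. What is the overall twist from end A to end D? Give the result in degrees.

0.654°

ω = 20.8 rad/s, so T = P/ω = 618×10³ / 20.80 = 29710 N·m.
J_AB = π(0.329)⁴/32 = 1.15×10^-3 m⁴; J_BC = π(0.259)⁴/32 = 4.42×10^-4 m⁴; J_CD = π(0.352)⁴/32 = 1.51×10^-3 m⁴.
θ = (T/G)·Σ L_i/J_i = (29710/41.5×10⁹)·(2.17/1.15×10^-3 + 4.16/4.42×10^-4 + 6.98/1.51×10^-3) = 0.01141 rad.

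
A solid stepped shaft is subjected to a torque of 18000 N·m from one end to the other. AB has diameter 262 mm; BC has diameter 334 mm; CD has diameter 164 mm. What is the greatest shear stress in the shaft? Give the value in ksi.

Under the same torque, τ_max = 16T/(πd³) is largest where d is smallest — segment CD (d = 164 mm).
τ_max = 16·18000/(π·(0.164)³) = 2.078×10^7 Pa.

3.01 ksi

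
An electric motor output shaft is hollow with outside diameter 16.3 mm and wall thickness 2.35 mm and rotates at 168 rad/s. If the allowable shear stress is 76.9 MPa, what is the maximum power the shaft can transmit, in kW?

J = π(d_o⁴ − d_i⁴)/32 = π(0.0163⁴ − 0.0116⁴)/32 = 5.153×10^-9 m⁴.
T_max = τ_allow·J/r = 7.69×10^7 × 5.153×10^-9 / 0.00815 = 48.62 N·m.
ω = 168 rad/s, so P_max = T_max·ω = 8168 W.

8.17 kW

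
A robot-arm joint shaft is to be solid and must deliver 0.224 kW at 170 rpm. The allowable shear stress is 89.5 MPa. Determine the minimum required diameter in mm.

8.95 mm

ω = 2π·170/60 = 17.80 rad/s, so T = P/ω = 0.224×10³ / 17.80 = 12.58 N·m.
For a solid shaft τ_max = 16T/(πd³), so d = (16T/(π τ_allow))^(1/3) = (16·12.58/(π·8.95×10^7))^(1/3) = 0.008946 m.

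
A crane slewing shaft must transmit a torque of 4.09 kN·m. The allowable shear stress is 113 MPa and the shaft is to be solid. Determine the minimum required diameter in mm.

56.9 mm

For a solid shaft τ_max = 16T/(πd³), so d = (16T/(π τ_allow))^(1/3) = (16·4090/(π·1.13×10^8))^(1/3) = 0.05691 m.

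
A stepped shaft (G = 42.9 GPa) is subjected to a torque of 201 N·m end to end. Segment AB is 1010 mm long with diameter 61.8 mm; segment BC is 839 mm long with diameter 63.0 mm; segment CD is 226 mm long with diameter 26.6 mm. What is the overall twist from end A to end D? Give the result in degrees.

J_AB = π(0.0618)⁴/32 = 1.43×10^-6 m⁴; J_BC = π(0.0630)⁴/32 = 1.55×10^-6 m⁴; J_CD = π(0.0266)⁴/32 = 4.92×10^-8 m⁴.
θ = (T/G)·Σ L_i/J_i = (201.0/42.9×10⁹)·(1.01/1.43×10^-6 + 0.839/1.55×10^-6 + 0.226/4.92×10^-8) = 0.02739 rad.

1.57°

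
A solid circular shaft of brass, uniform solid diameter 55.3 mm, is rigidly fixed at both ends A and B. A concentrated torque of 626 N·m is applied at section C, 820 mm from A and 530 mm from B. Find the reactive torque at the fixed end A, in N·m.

246 N·m

With uniform GJ and both ends fixed, compatibility θ_AC = θ_CB gives T_A·a = T_B·b, together with T_A + T_B = T₀.
T_A = T₀·b/(a+b) = 626.0·530/1350 = 245.8 N·m; T_B = 380.2 N·m.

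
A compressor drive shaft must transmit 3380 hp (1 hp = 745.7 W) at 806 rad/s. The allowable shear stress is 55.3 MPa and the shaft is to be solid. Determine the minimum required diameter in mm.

66.0 mm

ω = 806 rad/s, so T = P/ω = 3380×745.7 / 806.0 = 3127 N·m.
For a solid shaft τ_max = 16T/(πd³), so d = (16T/(π τ_allow))^(1/3) = (16·3127/(π·5.53×10^7))^(1/3) = 0.06604 m.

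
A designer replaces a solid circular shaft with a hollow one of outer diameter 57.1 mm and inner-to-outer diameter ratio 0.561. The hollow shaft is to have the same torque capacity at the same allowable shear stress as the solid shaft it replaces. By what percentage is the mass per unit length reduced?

Equal τ_max and T ⇒ the solid shaft needs d_s³ = d_o³(1−k⁴), so d_s = 57.1·(1−0.561⁴)^(1/3) = 55.15 mm.
Area ratio A_h/A_s = d_o²(1−k²)/d_s² = (1−k²)/(1−k⁴)^(2/3) = 0.7346.
Mass saving = 1 − 0.7346 = 26.5 %.

26.5 %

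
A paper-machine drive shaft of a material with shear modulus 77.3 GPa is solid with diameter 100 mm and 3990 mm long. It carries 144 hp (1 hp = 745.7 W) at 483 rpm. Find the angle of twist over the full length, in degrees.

0.640°

ω = 2π·483/60 = 50.58 rad/s, so T = P/ω = 144×745.7 / 50.58 = 2123 N·m.
J = πd⁴/32 = π(0.100)⁴/32 = 9.817×10^-6 m⁴.
θ = T·L/(G·J) = 2123 × 3.99 / (77.3×10⁹ × 9.817×10^-6) = 0.01116 rad.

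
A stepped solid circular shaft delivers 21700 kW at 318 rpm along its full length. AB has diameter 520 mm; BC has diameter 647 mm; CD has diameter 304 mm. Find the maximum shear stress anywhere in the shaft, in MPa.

118 MPa

ω = 2π·318/60 = 33.30 rad/s, so T = P/ω = 21700×10³ / 33.30 = 651600 N·m.
Under the same torque, τ_max = 16T/(πd³) is largest where d is smallest — segment CD (d = 304 mm).
τ_max = 16·651600/(π·(0.304)³) = 1.181×10^8 Pa.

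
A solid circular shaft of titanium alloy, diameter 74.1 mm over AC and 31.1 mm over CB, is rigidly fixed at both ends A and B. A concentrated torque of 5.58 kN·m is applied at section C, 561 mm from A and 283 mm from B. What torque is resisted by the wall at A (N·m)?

5260 N·m

Compatibility: T_A·a/J_AC = T_B·b/J_CB with T_A + T_B = T₀.
J_AC = 2.96×10^-6 m⁴, J_CB = 9.18×10^-8 m⁴, so T_A = T₀·(J_AC/a)/((J_AC/a)+(J_CB/b)) = 5257 N·m, T_B = 323.3 N·m.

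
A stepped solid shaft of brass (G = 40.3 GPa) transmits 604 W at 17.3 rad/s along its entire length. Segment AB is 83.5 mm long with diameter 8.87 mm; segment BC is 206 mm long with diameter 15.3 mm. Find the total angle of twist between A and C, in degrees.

ω = 17.3 rad/s, so T = P/ω = 604 / 17.30 = 34.91 N·m.
J_AB = π(0.00887)⁴/32 = 6.08×10^-10 m⁴; J_BC = π(0.0153)⁴/32 = 5.38×10^-9 m⁴.
θ = (T/G)·Σ L_i/J_i = (34.91/40.3×10⁹)·(0.0835/6.08×10^-10 + 0.206/5.38×10^-9) = 0.1522 rad.

8.72°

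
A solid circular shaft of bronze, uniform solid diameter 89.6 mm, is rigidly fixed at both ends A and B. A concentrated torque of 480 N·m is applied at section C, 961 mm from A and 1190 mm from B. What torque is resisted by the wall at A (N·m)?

With uniform GJ and both ends fixed, compatibility θ_AC = θ_CB gives T_A·a = T_B·b, together with T_A + T_B = T₀.
T_A = T₀·b/(a+b) = 480.0·1190/2151 = 265.6 N·m; T_B = 214.4 N·m.

266 N·m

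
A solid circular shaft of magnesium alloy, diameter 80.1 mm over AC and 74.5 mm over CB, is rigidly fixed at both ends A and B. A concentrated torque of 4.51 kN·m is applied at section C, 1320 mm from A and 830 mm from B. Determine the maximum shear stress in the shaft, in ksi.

4.38 ksi

Compatibility: T_A·a/J_AC = T_B·b/J_CB with T_A + T_B = T₀.
J_AC = 4.04×10^-6 m⁴, J_CB = 3.02×10^-6 m⁴, so T_A = T₀·(J_AC/a)/((J_AC/a)+(J_CB/b)) = 2059 N·m, T_B = 2451 N·m.
τ in each portion: τ_AC = 2.04×10^7 Pa, τ_CB = 3.02×10^7 Pa; maximum is in CB.
τ_max = T_CB·r/J = 2451·0.0372/3.02×10^-6 = 3.019×10^7 Pa.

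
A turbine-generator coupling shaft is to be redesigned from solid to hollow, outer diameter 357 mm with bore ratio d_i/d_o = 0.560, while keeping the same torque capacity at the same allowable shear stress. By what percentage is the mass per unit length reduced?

26.5 %

Equal τ_max and T ⇒ the solid shaft needs d_s³ = d_o³(1−k⁴), so d_s = 357·(1−0.560⁴)^(1/3) = 344.9 mm.
Area ratio A_h/A_s = d_o²(1−k²)/d_s² = (1−k²)/(1−k⁴)^(2/3) = 0.7354.
Mass saving = 1 − 0.7354 = 26.5 %.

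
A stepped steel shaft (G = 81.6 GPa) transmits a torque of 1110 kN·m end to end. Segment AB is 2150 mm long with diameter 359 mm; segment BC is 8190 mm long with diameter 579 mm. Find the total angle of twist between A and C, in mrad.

J_AB = π(0.359)⁴/32 = 1.63×10^-3 m⁴; J_BC = π(0.579)⁴/32 = 0.0110 m⁴.
θ = (T/G)·Σ L_i/J_i = (1.110e6/81.6×10⁹)·(2.15/1.63×10^-3 + 8.19/0.0110) = 0.02803 rad.

28.0 mrad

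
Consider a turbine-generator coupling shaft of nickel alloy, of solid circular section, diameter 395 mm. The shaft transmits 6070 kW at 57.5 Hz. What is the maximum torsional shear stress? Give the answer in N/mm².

1.39 N/mm²

ω = 2π·57.5 = 361.3 rad/s, so T = P/ω = 6070×10³ / 361.3 = 16800 N·m.
J = πd⁴/32 = π(0.395)⁴/32 = 2.390×10^-3 m⁴.
τ_max = T·r/J = 16800 × 0.198 / 2.390×10^-3 = 1.388×10^6 Pa.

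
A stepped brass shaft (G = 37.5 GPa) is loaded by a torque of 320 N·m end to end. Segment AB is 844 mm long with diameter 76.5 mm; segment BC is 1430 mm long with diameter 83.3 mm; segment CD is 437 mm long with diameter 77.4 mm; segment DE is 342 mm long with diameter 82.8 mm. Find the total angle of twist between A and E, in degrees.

J_AB = π(0.0765)⁴/32 = 3.36×10^-6 m⁴; J_BC = π(0.0833)⁴/32 = 4.73×10^-6 m⁴; J_CD = π(0.0774)⁴/32 = 3.52×10^-6 m⁴; J_DE = π(0.0828)⁴/32 = 4.61×10^-6 m⁴.
θ = (T/G)·Σ L_i/J_i = (320.0/37.5×10⁹)·(0.844/3.36×10^-6 + 1.43/4.73×10^-6 + 0.437/3.52×10^-6 + 0.342/4.61×10^-6) = 6.414×10^-3 rad.

0.368°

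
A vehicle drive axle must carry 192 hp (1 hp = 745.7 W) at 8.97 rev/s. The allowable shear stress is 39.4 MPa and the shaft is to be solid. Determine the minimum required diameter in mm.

ω = 2π·8.97 = 56.36 rad/s, so T = P/ω = 192×745.7 / 56.36 = 2540 N·m.
For a solid shaft τ_max = 16T/(πd³), so d = (16T/(π τ_allow))^(1/3) = (16·2540/(π·3.94×10^7))^(1/3) = 0.06899 m.

69.0 mm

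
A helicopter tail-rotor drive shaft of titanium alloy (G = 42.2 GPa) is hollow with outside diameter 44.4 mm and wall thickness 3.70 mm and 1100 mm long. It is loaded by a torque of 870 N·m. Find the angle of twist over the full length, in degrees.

J = π(d_o⁴ − d_i⁴)/32 = π(0.0444⁴ − 0.0370⁴)/32 = 1.975×10^-7 m⁴.
θ = T·L/(G·J) = 870.0 × 1.10 / (42.2×10⁹ × 1.975×10^-7) = 0.1148 rad.

6.58°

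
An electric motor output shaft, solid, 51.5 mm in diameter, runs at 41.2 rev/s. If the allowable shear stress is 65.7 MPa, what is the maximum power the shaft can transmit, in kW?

456 kW

J = πd⁴/32 = π(0.0515)⁴/32 = 6.906×10^-7 m⁴.
T_max = τ_allow·J/r = 6.57×10^7 × 6.906×10^-7 / 0.0257 = 1762 N·m.
ω = 2π·41.2 = 258.9 rad/s, so P_max = T_max·ω = 4.561×10^5 W.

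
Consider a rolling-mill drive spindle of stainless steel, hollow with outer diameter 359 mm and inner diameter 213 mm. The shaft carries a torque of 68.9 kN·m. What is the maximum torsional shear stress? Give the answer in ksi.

J = π(d_o⁴ − d_i⁴)/32 = π(0.359⁴ − 0.213⁴)/32 = 1.429×10^-3 m⁴.
τ_max = T·r/J = 68900 × 0.179 / 1.429×10^-3 = 8.657×10^6 Pa.

1.26 ksi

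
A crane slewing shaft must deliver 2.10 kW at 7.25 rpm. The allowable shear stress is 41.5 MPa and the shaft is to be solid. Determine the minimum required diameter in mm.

69.8 mm

ω = 2π·7.25/60 = 0.7592 rad/s, so T = P/ω = 2.10×10³ / 0.7592 = 2766 N·m.
For a solid shaft τ_max = 16T/(πd³), so d = (16T/(π τ_allow))^(1/3) = (16·2766/(π·4.15×10^7))^(1/3) = 0.06976 m.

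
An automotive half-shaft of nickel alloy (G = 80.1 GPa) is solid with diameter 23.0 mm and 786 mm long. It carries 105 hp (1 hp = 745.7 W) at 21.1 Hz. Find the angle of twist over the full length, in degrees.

ω = 2π·21.1 = 132.6 rad/s, so T = P/ω = 105×745.7 / 132.6 = 590.6 N·m.
J = πd⁴/32 = π(0.0230)⁴/32 = 2.747×10^-8 m⁴.
θ = T·L/(G·J) = 590.6 × 0.786 / (80.1×10⁹ × 2.747×10^-8) = 0.2109 rad.

12.1°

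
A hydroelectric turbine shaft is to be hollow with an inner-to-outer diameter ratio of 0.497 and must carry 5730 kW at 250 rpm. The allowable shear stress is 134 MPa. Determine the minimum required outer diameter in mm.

ω = 2π·250/60 = 26.18 rad/s, so T = P/ω = 5730×10³ / 26.18 = 218900 N·m.
For a hollow shaft with d_i/d_o = 0.497: τ_max = 16T/(π d_o³ (1−k⁴)), so d_o = [16T/(π τ_allow (1−k⁴))]^(1/3) = [16·218900/(π·1.34×10^8·0.9390)]^(1/3) = 0.2069 m.

207 mm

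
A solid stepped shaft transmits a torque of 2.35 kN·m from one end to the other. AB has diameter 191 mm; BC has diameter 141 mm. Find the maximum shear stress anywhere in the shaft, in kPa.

Under the same torque, τ_max = 16T/(πd³) is largest where d is smallest — segment BC (d = 141 mm).
τ_max = 16·2350/(π·(0.141)³) = 4.270×10^6 Pa.

4270 kPa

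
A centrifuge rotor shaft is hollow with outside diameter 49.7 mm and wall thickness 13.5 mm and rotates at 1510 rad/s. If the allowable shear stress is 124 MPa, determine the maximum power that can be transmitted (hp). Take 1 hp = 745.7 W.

5790 hp

J = π(d_o⁴ − d_i⁴)/32 = π(0.0497⁴ − 0.0227⁴)/32 = 5.729×10^-7 m⁴.
T_max = τ_allow·J/r = 1.24×10^8 × 5.729×10^-7 / 0.0249 = 2859 N·m.
ω = 1510 rad/s, so P_max = T_max·ω = 4.317×10^6 W.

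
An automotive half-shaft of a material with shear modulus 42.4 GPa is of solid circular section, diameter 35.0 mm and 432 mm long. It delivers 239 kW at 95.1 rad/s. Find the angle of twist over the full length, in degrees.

ω = 95.1 rad/s, so T = P/ω = 239×10³ / 95.10 = 2513 N·m.
J = πd⁴/32 = π(0.0350)⁴/32 = 1.473×10^-7 m⁴.
θ = T·L/(G·J) = 2513 × 0.432 / (42.4×10⁹ × 1.473×10^-7) = 0.1738 rad.

9.96°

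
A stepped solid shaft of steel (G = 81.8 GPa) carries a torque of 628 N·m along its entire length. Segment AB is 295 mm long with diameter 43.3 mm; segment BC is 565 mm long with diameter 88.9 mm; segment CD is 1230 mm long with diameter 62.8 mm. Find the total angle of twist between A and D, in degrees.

J_AB = π(0.0433)⁴/32 = 3.45×10^-7 m⁴; J_BC = π(0.0889)⁴/32 = 6.13×10^-6 m⁴; J_CD = π(0.0628)⁴/32 = 1.53×10^-6 m⁴.
θ = (T/G)·Σ L_i/J_i = (628.0/81.8×10⁹)·(0.295/3.45×10^-7 + 0.565/6.13×10^-6 + 1.23/1.53×10^-6) = 0.01345 rad.

0.771°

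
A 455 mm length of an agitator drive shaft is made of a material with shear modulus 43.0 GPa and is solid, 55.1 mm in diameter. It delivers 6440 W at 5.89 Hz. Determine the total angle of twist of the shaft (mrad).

2.03 mrad

ω = 2π·5.89 = 37.01 rad/s, so T = P/ω = 6440 / 37.01 = 174.0 N·m.
J = πd⁴/32 = π(0.0551)⁴/32 = 9.049×10^-7 m⁴.
θ = T·L/(G·J) = 174.0 × 0.455 / (43.0×10⁹ × 9.049×10^-7) = 2.035×10^-3 rad.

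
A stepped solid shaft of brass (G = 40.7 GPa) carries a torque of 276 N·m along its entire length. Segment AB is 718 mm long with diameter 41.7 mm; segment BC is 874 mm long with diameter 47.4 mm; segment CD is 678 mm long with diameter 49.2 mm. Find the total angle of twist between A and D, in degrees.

2.08°

J_AB = π(0.0417)⁴/32 = 2.97×10^-7 m⁴; J_BC = π(0.0474)⁴/32 = 4.96×10^-7 m⁴; J_CD = π(0.0492)⁴/32 = 5.75×10^-7 m⁴.
θ = (T/G)·Σ L_i/J_i = (276.0/40.7×10⁹)·(0.718/2.97×10^-7 + 0.874/4.96×10^-7 + 0.678/5.75×10^-7) = 0.03635 rad.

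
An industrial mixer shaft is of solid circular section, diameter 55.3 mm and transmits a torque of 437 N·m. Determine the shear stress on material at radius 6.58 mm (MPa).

J = πd⁴/32 = π(0.0553)⁴/32 = 9.181×10^-7 m⁴.
Shear stress varies linearly with radius: τ = T·r/J = 437.0 × 0.00658 / 9.181×10^-7 = 3.132×10^6 Pa.

3.13 MPa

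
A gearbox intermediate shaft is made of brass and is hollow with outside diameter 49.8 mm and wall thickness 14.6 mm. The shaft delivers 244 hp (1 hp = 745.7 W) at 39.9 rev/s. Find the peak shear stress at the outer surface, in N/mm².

30.8 N/mm²

ω = 2π·39.9 = 250.7 rad/s, so T = P/ω = 244×745.7 / 250.7 = 725.8 N·m.
J = π(d_o⁴ − d_i⁴)/32 = π(0.0498⁴ − 0.0206⁴)/32 = 5.862×10^-7 m⁴.
τ_max = T·r/J = 725.8 × 0.0249 / 5.862×10^-7 = 3.083×10^7 Pa.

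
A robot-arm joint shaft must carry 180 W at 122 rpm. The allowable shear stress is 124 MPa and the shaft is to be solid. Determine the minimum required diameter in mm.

8.33 mm

ω = 2π·122/60 = 12.78 rad/s, so T = P/ω = 180 / 12.78 = 14.09 N·m.
For a solid shaft τ_max = 16T/(πd³), so d = (16T/(π τ_allow))^(1/3) = (16·14.09/(π·1.24×10^8))^(1/3) = 0.008333 m.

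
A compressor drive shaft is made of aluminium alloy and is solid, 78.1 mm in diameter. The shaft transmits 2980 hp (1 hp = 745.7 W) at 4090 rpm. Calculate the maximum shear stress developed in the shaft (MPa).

ω = 2π·4090/60 = 428.3 rad/s, so T = P/ω = 2980×745.7 / 428.3 = 5188 N·m.
J = πd⁴/32 = π(0.0781)⁴/32 = 3.653×10^-6 m⁴.
τ_max = T·r/J = 5188 × 0.0390 / 3.653×10^-6 = 5.547×10^7 Pa.

55.5 MPa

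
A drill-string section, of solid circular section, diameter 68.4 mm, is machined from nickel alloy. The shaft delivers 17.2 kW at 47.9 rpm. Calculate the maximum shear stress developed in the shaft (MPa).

ω = 2π·47.9/60 = 5.016 rad/s, so T = P/ω = 17.2×10³ / 5.016 = 3429 N·m.
J = πd⁴/32 = π(0.0684)⁴/32 = 2.149×10^-6 m⁴.
τ_max = T·r/J = 3429 × 0.0342 / 2.149×10^-6 = 5.457×10^7 Pa.

54.6 MPa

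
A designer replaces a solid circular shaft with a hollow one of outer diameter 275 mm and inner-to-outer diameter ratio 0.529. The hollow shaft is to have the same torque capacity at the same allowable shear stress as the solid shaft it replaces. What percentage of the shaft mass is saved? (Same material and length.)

Equal τ_max and T ⇒ the solid shaft needs d_s³ = d_o³(1−k⁴), so d_s = 275·(1−0.529⁴)^(1/3) = 267.6 mm.
Area ratio A_h/A_s = d_o²(1−k²)/d_s² = (1−k²)/(1−k⁴)^(2/3) = 0.7604.
Mass saving = 1 − 0.7604 = 24.0 %.

24.0 %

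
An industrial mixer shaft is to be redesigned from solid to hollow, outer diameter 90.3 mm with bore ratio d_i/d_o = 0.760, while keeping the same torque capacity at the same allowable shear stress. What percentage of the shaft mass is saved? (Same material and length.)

Equal τ_max and T ⇒ the solid shaft needs d_s³ = d_o³(1−k⁴), so d_s = 90.3·(1−0.760⁴)^(1/3) = 78.87 mm.
Area ratio A_h/A_s = d_o²(1−k²)/d_s² = (1−k²)/(1−k⁴)^(2/3) = 0.5537.
Mass saving = 1 − 0.5537 = 44.6 %.

44.6 %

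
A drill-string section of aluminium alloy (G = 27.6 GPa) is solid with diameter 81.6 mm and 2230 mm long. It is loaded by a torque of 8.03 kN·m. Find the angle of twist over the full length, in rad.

J = πd⁴/32 = π(0.0816)⁴/32 = 4.353×10^-6 m⁴.
θ = T·L/(G·J) = 8030 × 2.23 / (27.6×10⁹ × 4.353×10^-6) = 0.1491 rad.

0.149 rad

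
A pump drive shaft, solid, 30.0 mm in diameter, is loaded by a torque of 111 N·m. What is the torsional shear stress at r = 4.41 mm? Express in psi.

893 psi

J = πd⁴/32 = π(0.0300)⁴/32 = 7.952×10^-8 m⁴.
Shear stress varies linearly with radius: τ = T·r/J = 111.0 × 0.00441 / 7.952×10^-8 = 6.156×10^6 Pa.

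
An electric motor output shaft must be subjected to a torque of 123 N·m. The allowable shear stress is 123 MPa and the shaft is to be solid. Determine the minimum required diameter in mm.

For a solid shaft τ_max = 16T/(πd³), so d = (16T/(π τ_allow))^(1/3) = (16·123.0/(π·1.23×10^8))^(1/3) = 0.01721 m.

17.2 mm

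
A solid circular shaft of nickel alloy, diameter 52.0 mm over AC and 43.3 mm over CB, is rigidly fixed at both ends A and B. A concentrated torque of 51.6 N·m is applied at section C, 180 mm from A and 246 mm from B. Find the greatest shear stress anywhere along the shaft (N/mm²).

1.38 N/mm²

Compatibility: T_A·a/J_AC = T_B·b/J_CB with T_A + T_B = T₀.
J_AC = 7.18×10^-7 m⁴, J_CB = 3.45×10^-7 m⁴, so T_A = T₀·(J_AC/a)/((J_AC/a)+(J_CB/b)) = 38.17 N·m, T_B = 13.43 N·m.
τ in each portion: τ_AC = 1.38×10^6 Pa, τ_CB = 8.42×10^5 Pa; maximum is in AC.
τ_max = T_AC·r/J = 38.17·0.0260/7.18×10^-7 = 1.383×10^6 Pa.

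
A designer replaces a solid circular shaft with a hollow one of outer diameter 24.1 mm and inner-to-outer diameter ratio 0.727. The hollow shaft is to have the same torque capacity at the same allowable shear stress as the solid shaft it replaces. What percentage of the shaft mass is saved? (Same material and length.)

41.3 %

Equal τ_max and T ⇒ the solid shaft needs d_s³ = d_o³(1−k⁴), so d_s = 24.1·(1−0.727⁴)^(1/3) = 21.61 mm.
Area ratio A_h/A_s = d_o²(1−k²)/d_s² = (1−k²)/(1−k⁴)^(2/3) = 0.5865.
Mass saving = 1 − 0.5865 = 41.3 %.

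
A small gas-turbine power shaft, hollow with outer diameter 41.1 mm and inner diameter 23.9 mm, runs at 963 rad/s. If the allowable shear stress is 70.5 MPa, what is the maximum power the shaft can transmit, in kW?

J = π(d_o⁴ − d_i⁴)/32 = π(0.0411⁴ − 0.0239⁴)/32 = 2.481×10^-7 m⁴.
T_max = τ_allow·J/r = 7.05×10^7 × 2.481×10^-7 / 0.0206 = 851.2 N·m.
ω = 963 rad/s, so P_max = T_max·ω = 8.197×10^5 W.

820 kW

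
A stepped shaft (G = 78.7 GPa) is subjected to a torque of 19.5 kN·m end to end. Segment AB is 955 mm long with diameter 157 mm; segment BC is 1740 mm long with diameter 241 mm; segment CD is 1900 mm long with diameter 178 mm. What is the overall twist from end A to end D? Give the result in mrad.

10.0 mrad

J_AB = π(0.157)⁴/32 = 5.96×10^-5 m⁴; J_BC = π(0.241)⁴/32 = 3.31×10^-4 m⁴; J_CD = π(0.178)⁴/32 = 9.86×10^-5 m⁴.
θ = (T/G)·Σ L_i/J_i = (19500/78.7×10⁹)·(0.955/5.96×10^-5 + 1.74/3.31×10^-4 + 1.90/9.86×10^-5) = 0.01005 rad.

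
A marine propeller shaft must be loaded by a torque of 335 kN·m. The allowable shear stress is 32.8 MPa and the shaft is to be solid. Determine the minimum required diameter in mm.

For a solid shaft τ_max = 16T/(πd³), so d = (16T/(π τ_allow))^(1/3) = (16·335000/(π·3.28×10^7))^(1/3) = 0.3733 m.

373 mm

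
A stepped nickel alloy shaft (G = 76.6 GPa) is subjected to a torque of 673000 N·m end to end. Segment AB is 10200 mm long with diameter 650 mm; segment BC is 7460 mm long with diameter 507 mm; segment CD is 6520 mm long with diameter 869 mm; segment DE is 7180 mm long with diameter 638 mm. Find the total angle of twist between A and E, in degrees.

J_AB = π(0.650)⁴/32 = 0.0175 m⁴; J_BC = π(0.507)⁴/32 = 6.49×10^-3 m⁴; J_CD = π(0.869)⁴/32 = 0.0560 m⁴; J_DE = π(0.638)⁴/32 = 0.0163 m⁴.
θ = (T/G)·Σ L_i/J_i = (673000/76.6×10⁹)·(10.2/0.0175 + 7.46/6.49×10^-3 + 6.52/0.0560 + 7.18/0.0163) = 0.02012 rad.

1.15°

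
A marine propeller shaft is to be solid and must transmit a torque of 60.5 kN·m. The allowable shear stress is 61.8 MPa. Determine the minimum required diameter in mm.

For a solid shaft τ_max = 16T/(πd³), so d = (16T/(π τ_allow))^(1/3) = (16·60500/(π·6.18×10^7))^(1/3) = 0.1708 m.

171 mm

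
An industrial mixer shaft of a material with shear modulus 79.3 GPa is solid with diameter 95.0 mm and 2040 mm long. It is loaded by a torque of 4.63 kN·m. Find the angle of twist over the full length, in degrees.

0.853°

J = πd⁴/32 = π(0.0950)⁴/32 = 7.996×10^-6 m⁴.
θ = T·L/(G·J) = 4630 × 2.04 / (79.3×10⁹ × 7.996×10^-6) = 0.01490 rad.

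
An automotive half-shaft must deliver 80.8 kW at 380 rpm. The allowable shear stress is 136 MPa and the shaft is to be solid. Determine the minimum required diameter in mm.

42.4 mm

ω = 2π·380/60 = 39.79 rad/s, so T = P/ω = 80.8×10³ / 39.79 = 2030 N·m.
For a solid shaft τ_max = 16T/(πd³), so d = (16T/(π τ_allow))^(1/3) = (16·2030/(π·1.36×10^8))^(1/3) = 0.04237 m.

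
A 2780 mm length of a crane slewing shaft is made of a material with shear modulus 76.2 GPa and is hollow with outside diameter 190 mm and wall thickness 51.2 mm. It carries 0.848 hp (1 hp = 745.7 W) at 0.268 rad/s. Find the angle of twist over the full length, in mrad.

0.705 mrad

ω = 0.268 rad/s, so T = P/ω = 0.848×745.7 / 0.2680 = 2360 N·m.
J = π(d_o⁴ − d_i⁴)/32 = π(0.190⁴ − 0.0876⁴)/32 = 1.222×10^-4 m⁴.
θ = T·L/(G·J) = 2360 × 2.78 / (76.2×10⁹ × 1.222×10^-4) = 7.047×10^-4 rad.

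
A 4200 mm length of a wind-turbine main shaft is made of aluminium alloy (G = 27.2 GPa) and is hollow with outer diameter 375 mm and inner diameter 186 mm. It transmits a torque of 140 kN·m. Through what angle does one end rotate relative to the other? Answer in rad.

J = π(d_o⁴ − d_i⁴)/32 = π(0.375⁴ − 0.186⁴)/32 = 1.824×10^-3 m⁴.
θ = T·L/(G·J) = 140000 × 4.20 / (27.2×10⁹ × 1.824×10^-3) = 0.01185 rad.

0.0119 rad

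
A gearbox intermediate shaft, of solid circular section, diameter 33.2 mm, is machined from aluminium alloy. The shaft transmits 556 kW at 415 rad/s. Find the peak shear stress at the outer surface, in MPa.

186 MPa

ω = 415 rad/s, so T = P/ω = 556×10³ / 415.0 = 1340 N·m.
J = πd⁴/32 = π(0.0332)⁴/32 = 1.193×10^-7 m⁴.
τ_max = T·r/J = 1340 × 0.0166 / 1.193×10^-7 = 1.865×10^8 Pa.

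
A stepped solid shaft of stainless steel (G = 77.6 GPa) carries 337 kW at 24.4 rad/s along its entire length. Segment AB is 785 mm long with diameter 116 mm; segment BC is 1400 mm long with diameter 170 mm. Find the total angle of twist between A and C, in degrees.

0.624°

ω = 24.4 rad/s, so T = P/ω = 337×10³ / 24.40 = 13810 N·m.
J_AB = π(0.116)⁴/32 = 1.78×10^-5 m⁴; J_BC = π(0.170)⁴/32 = 8.20×10^-5 m⁴.
θ = (T/G)·Σ L_i/J_i = (13810/77.6×10⁹)·(0.785/1.78×10^-5 + 1.40/8.20×10^-5) = 0.01090 rad.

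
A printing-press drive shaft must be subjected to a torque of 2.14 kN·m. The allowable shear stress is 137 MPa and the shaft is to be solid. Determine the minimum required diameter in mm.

For a solid shaft τ_max = 16T/(πd³), so d = (16T/(π τ_allow))^(1/3) = (16·2140/(π·1.37×10^8))^(1/3) = 0.04301 m.

43.0 mm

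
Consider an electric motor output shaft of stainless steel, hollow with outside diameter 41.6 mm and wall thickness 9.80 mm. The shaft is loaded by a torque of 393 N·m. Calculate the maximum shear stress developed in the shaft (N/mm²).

30.2 N/mm²

J = π(d_o⁴ − d_i⁴)/32 = π(0.0416⁴ − 0.0220⁴)/32 = 2.710×10^-7 m⁴.
τ_max = T·r/J = 393.0 × 0.0208 / 2.710×10^-7 = 3.016×10^7 Pa.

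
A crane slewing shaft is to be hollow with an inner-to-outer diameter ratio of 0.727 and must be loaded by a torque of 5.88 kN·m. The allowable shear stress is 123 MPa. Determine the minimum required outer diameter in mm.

69.6 mm

For a hollow shaft with d_i/d_o = 0.727: τ_max = 16T/(π d_o³ (1−k⁴)), so d_o = [16T/(π τ_allow (1−k⁴))]^(1/3) = [16·5880/(π·1.23×10^8·0.7207)]^(1/3) = 0.06965 m.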